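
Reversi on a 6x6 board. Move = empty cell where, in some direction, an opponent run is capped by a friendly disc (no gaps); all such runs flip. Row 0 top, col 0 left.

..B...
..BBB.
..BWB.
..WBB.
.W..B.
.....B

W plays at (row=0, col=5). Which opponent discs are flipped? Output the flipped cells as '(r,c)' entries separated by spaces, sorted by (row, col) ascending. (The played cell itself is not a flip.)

Answer: (1,4)

Derivation:
Dir NW: edge -> no flip
Dir N: edge -> no flip
Dir NE: edge -> no flip
Dir W: first cell '.' (not opp) -> no flip
Dir E: edge -> no flip
Dir SW: opp run (1,4) capped by W -> flip
Dir S: first cell '.' (not opp) -> no flip
Dir SE: edge -> no flip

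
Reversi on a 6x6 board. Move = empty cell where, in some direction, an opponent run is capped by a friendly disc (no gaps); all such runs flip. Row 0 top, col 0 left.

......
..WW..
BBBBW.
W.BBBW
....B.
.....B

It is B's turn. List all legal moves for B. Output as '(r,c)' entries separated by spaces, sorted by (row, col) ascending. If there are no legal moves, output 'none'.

(0,1): flips 1 -> legal
(0,2): flips 1 -> legal
(0,3): flips 2 -> legal
(0,4): flips 1 -> legal
(1,1): no bracket -> illegal
(1,4): flips 1 -> legal
(1,5): flips 1 -> legal
(2,5): flips 1 -> legal
(3,1): no bracket -> illegal
(4,0): flips 1 -> legal
(4,1): no bracket -> illegal
(4,5): no bracket -> illegal

Answer: (0,1) (0,2) (0,3) (0,4) (1,4) (1,5) (2,5) (4,0)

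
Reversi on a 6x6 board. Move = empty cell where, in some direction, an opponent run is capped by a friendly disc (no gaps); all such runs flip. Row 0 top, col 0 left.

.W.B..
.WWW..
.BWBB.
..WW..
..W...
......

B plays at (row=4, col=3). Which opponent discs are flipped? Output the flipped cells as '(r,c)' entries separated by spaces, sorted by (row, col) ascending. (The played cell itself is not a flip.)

Answer: (3,2) (3,3)

Derivation:
Dir NW: opp run (3,2) capped by B -> flip
Dir N: opp run (3,3) capped by B -> flip
Dir NE: first cell '.' (not opp) -> no flip
Dir W: opp run (4,2), next='.' -> no flip
Dir E: first cell '.' (not opp) -> no flip
Dir SW: first cell '.' (not opp) -> no flip
Dir S: first cell '.' (not opp) -> no flip
Dir SE: first cell '.' (not opp) -> no flip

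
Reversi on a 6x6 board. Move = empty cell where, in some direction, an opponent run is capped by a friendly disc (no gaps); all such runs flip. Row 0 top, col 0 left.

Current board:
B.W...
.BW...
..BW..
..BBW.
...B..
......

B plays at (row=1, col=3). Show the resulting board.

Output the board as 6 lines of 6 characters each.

Answer: B.W...
.BBB..
..BB..
..BBW.
...B..
......

Derivation:
Place B at (1,3); scan 8 dirs for brackets.
Dir NW: opp run (0,2), next=edge -> no flip
Dir N: first cell '.' (not opp) -> no flip
Dir NE: first cell '.' (not opp) -> no flip
Dir W: opp run (1,2) capped by B -> flip
Dir E: first cell '.' (not opp) -> no flip
Dir SW: first cell 'B' (not opp) -> no flip
Dir S: opp run (2,3) capped by B -> flip
Dir SE: first cell '.' (not opp) -> no flip
All flips: (1,2) (2,3)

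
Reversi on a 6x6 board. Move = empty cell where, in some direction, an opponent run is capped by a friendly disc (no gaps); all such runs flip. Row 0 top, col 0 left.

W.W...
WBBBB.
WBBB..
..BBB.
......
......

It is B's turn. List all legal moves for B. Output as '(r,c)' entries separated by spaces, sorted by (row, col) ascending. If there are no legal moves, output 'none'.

(0,1): no bracket -> illegal
(0,3): no bracket -> illegal
(3,0): no bracket -> illegal
(3,1): no bracket -> illegal

Answer: none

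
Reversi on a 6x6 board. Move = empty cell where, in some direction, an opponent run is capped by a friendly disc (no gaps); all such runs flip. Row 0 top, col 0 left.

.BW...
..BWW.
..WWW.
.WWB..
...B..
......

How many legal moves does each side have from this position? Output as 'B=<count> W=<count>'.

Answer: B=7 W=7

Derivation:
-- B to move --
(0,3): flips 3 -> legal
(0,4): no bracket -> illegal
(0,5): no bracket -> illegal
(1,1): flips 1 -> legal
(1,5): flips 3 -> legal
(2,0): no bracket -> illegal
(2,1): flips 1 -> legal
(2,5): no bracket -> illegal
(3,0): flips 2 -> legal
(3,4): flips 1 -> legal
(3,5): no bracket -> illegal
(4,0): no bracket -> illegal
(4,1): no bracket -> illegal
(4,2): flips 2 -> legal
B mobility = 7
-- W to move --
(0,0): flips 1 -> legal
(0,3): no bracket -> illegal
(1,0): no bracket -> illegal
(1,1): flips 1 -> legal
(2,1): no bracket -> illegal
(3,4): flips 1 -> legal
(4,2): flips 1 -> legal
(4,4): flips 1 -> legal
(5,2): no bracket -> illegal
(5,3): flips 2 -> legal
(5,4): flips 1 -> legal
W mobility = 7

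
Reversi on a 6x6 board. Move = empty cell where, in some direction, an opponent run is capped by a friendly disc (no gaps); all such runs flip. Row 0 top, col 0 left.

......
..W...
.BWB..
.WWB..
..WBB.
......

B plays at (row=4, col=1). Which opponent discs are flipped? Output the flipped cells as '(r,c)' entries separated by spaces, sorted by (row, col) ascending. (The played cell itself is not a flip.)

Dir NW: first cell '.' (not opp) -> no flip
Dir N: opp run (3,1) capped by B -> flip
Dir NE: opp run (3,2) capped by B -> flip
Dir W: first cell '.' (not opp) -> no flip
Dir E: opp run (4,2) capped by B -> flip
Dir SW: first cell '.' (not opp) -> no flip
Dir S: first cell '.' (not opp) -> no flip
Dir SE: first cell '.' (not opp) -> no flip

Answer: (3,1) (3,2) (4,2)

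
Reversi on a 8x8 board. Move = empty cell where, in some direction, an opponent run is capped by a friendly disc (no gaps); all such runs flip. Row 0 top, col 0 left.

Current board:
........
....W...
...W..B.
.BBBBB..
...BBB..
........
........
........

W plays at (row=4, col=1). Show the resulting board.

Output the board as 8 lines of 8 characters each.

Place W at (4,1); scan 8 dirs for brackets.
Dir NW: first cell '.' (not opp) -> no flip
Dir N: opp run (3,1), next='.' -> no flip
Dir NE: opp run (3,2) capped by W -> flip
Dir W: first cell '.' (not opp) -> no flip
Dir E: first cell '.' (not opp) -> no flip
Dir SW: first cell '.' (not opp) -> no flip
Dir S: first cell '.' (not opp) -> no flip
Dir SE: first cell '.' (not opp) -> no flip
All flips: (3,2)

Answer: ........
....W...
...W..B.
.BWBBB..
.W.BBB..
........
........
........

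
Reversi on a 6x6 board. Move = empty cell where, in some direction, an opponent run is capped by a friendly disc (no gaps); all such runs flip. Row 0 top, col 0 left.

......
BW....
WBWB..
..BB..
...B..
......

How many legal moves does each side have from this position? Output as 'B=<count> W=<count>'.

Answer: B=4 W=5

Derivation:
-- B to move --
(0,0): flips 2 -> legal
(0,1): flips 1 -> legal
(0,2): no bracket -> illegal
(1,2): flips 2 -> legal
(1,3): no bracket -> illegal
(3,0): flips 1 -> legal
(3,1): no bracket -> illegal
B mobility = 4
-- W to move --
(0,0): flips 1 -> legal
(0,1): no bracket -> illegal
(1,2): no bracket -> illegal
(1,3): no bracket -> illegal
(1,4): no bracket -> illegal
(2,4): flips 1 -> legal
(3,0): no bracket -> illegal
(3,1): flips 1 -> legal
(3,4): no bracket -> illegal
(4,1): no bracket -> illegal
(4,2): flips 1 -> legal
(4,4): flips 1 -> legal
(5,2): no bracket -> illegal
(5,3): no bracket -> illegal
(5,4): no bracket -> illegal
W mobility = 5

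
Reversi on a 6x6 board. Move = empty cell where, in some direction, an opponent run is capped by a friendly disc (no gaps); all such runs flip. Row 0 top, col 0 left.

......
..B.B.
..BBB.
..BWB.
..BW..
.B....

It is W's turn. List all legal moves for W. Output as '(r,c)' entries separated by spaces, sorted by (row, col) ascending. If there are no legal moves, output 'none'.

Answer: (1,1) (1,3) (1,5) (2,1) (2,5) (3,1) (3,5) (4,1)

Derivation:
(0,1): no bracket -> illegal
(0,2): no bracket -> illegal
(0,3): no bracket -> illegal
(0,4): no bracket -> illegal
(0,5): no bracket -> illegal
(1,1): flips 1 -> legal
(1,3): flips 1 -> legal
(1,5): flips 1 -> legal
(2,1): flips 1 -> legal
(2,5): flips 1 -> legal
(3,1): flips 1 -> legal
(3,5): flips 1 -> legal
(4,0): no bracket -> illegal
(4,1): flips 1 -> legal
(4,4): no bracket -> illegal
(4,5): no bracket -> illegal
(5,0): no bracket -> illegal
(5,2): no bracket -> illegal
(5,3): no bracket -> illegal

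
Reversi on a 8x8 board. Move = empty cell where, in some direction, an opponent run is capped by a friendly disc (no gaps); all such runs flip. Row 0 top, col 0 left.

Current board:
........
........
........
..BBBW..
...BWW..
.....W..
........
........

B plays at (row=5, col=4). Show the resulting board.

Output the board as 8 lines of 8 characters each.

Answer: ........
........
........
..BBBW..
...BBW..
....BW..
........
........

Derivation:
Place B at (5,4); scan 8 dirs for brackets.
Dir NW: first cell 'B' (not opp) -> no flip
Dir N: opp run (4,4) capped by B -> flip
Dir NE: opp run (4,5), next='.' -> no flip
Dir W: first cell '.' (not opp) -> no flip
Dir E: opp run (5,5), next='.' -> no flip
Dir SW: first cell '.' (not opp) -> no flip
Dir S: first cell '.' (not opp) -> no flip
Dir SE: first cell '.' (not opp) -> no flip
All flips: (4,4)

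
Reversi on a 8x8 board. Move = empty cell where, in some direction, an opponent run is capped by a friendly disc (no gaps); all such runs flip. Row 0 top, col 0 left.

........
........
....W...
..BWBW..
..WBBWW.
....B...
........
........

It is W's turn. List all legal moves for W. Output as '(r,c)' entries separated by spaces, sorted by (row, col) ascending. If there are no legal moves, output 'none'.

(2,1): no bracket -> illegal
(2,2): flips 1 -> legal
(2,3): flips 1 -> legal
(2,5): no bracket -> illegal
(3,1): flips 1 -> legal
(4,1): no bracket -> illegal
(5,2): no bracket -> illegal
(5,3): flips 2 -> legal
(5,5): flips 1 -> legal
(6,3): flips 1 -> legal
(6,4): flips 3 -> legal
(6,5): no bracket -> illegal

Answer: (2,2) (2,3) (3,1) (5,3) (5,5) (6,3) (6,4)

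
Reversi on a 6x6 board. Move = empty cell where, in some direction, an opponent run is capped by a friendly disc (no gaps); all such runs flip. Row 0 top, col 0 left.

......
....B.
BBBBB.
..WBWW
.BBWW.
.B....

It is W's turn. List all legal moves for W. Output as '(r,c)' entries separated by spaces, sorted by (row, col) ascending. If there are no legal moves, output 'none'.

Answer: (0,4) (0,5) (1,0) (1,1) (1,2) (1,3) (4,0) (5,0) (5,2)

Derivation:
(0,3): no bracket -> illegal
(0,4): flips 2 -> legal
(0,5): flips 2 -> legal
(1,0): flips 1 -> legal
(1,1): flips 2 -> legal
(1,2): flips 2 -> legal
(1,3): flips 3 -> legal
(1,5): no bracket -> illegal
(2,5): no bracket -> illegal
(3,0): no bracket -> illegal
(3,1): no bracket -> illegal
(4,0): flips 2 -> legal
(5,0): flips 1 -> legal
(5,2): flips 1 -> legal
(5,3): no bracket -> illegal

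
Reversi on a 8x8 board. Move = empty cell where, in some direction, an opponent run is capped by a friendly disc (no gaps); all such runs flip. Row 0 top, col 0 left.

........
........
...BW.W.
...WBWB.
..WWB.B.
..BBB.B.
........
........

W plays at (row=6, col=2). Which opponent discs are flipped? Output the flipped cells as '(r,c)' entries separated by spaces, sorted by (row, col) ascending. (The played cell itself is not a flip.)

Dir NW: first cell '.' (not opp) -> no flip
Dir N: opp run (5,2) capped by W -> flip
Dir NE: opp run (5,3) (4,4) capped by W -> flip
Dir W: first cell '.' (not opp) -> no flip
Dir E: first cell '.' (not opp) -> no flip
Dir SW: first cell '.' (not opp) -> no flip
Dir S: first cell '.' (not opp) -> no flip
Dir SE: first cell '.' (not opp) -> no flip

Answer: (4,4) (5,2) (5,3)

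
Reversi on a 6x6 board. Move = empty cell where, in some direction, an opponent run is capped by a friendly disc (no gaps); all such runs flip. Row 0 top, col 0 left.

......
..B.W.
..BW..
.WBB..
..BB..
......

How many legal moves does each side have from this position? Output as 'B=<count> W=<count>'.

Answer: B=7 W=6

Derivation:
-- B to move --
(0,3): no bracket -> illegal
(0,4): no bracket -> illegal
(0,5): flips 2 -> legal
(1,3): flips 1 -> legal
(1,5): no bracket -> illegal
(2,0): flips 1 -> legal
(2,1): no bracket -> illegal
(2,4): flips 1 -> legal
(2,5): no bracket -> illegal
(3,0): flips 1 -> legal
(3,4): flips 1 -> legal
(4,0): flips 1 -> legal
(4,1): no bracket -> illegal
B mobility = 7
-- W to move --
(0,1): flips 1 -> legal
(0,2): no bracket -> illegal
(0,3): no bracket -> illegal
(1,1): no bracket -> illegal
(1,3): flips 1 -> legal
(2,1): flips 1 -> legal
(2,4): no bracket -> illegal
(3,4): flips 2 -> legal
(4,1): flips 1 -> legal
(4,4): no bracket -> illegal
(5,1): no bracket -> illegal
(5,2): no bracket -> illegal
(5,3): flips 3 -> legal
(5,4): no bracket -> illegal
W mobility = 6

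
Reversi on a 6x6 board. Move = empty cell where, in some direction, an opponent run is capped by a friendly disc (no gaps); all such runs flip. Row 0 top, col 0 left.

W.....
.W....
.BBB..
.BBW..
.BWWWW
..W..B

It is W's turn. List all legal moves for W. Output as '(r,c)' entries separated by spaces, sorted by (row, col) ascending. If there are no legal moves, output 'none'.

Answer: (1,0) (1,2) (1,3) (2,0) (3,0) (4,0) (5,1)

Derivation:
(1,0): flips 2 -> legal
(1,2): flips 2 -> legal
(1,3): flips 1 -> legal
(1,4): no bracket -> illegal
(2,0): flips 1 -> legal
(2,4): no bracket -> illegal
(3,0): flips 3 -> legal
(3,4): no bracket -> illegal
(4,0): flips 1 -> legal
(5,0): no bracket -> illegal
(5,1): flips 3 -> legal
(5,4): no bracket -> illegal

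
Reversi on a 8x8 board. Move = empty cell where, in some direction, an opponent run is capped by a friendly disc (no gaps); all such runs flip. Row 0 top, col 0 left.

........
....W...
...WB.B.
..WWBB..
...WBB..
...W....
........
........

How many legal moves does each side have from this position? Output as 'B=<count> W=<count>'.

-- B to move --
(0,3): no bracket -> illegal
(0,4): flips 1 -> legal
(0,5): no bracket -> illegal
(1,2): flips 1 -> legal
(1,3): no bracket -> illegal
(1,5): no bracket -> illegal
(2,1): no bracket -> illegal
(2,2): flips 2 -> legal
(2,5): no bracket -> illegal
(3,1): flips 2 -> legal
(4,1): no bracket -> illegal
(4,2): flips 2 -> legal
(5,2): flips 1 -> legal
(5,4): no bracket -> illegal
(6,2): flips 1 -> legal
(6,3): no bracket -> illegal
(6,4): no bracket -> illegal
B mobility = 7
-- W to move --
(1,3): no bracket -> illegal
(1,5): flips 1 -> legal
(1,6): no bracket -> illegal
(1,7): flips 3 -> legal
(2,5): flips 2 -> legal
(2,7): no bracket -> illegal
(3,6): flips 2 -> legal
(3,7): no bracket -> illegal
(4,6): flips 2 -> legal
(5,4): flips 3 -> legal
(5,5): flips 1 -> legal
(5,6): flips 2 -> legal
W mobility = 8

Answer: B=7 W=8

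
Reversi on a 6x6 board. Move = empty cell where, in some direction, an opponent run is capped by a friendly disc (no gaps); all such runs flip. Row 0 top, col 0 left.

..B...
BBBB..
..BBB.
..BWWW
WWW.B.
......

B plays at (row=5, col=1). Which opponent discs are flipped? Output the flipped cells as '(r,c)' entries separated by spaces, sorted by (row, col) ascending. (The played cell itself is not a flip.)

Dir NW: opp run (4,0), next=edge -> no flip
Dir N: opp run (4,1), next='.' -> no flip
Dir NE: opp run (4,2) (3,3) capped by B -> flip
Dir W: first cell '.' (not opp) -> no flip
Dir E: first cell '.' (not opp) -> no flip
Dir SW: edge -> no flip
Dir S: edge -> no flip
Dir SE: edge -> no flip

Answer: (3,3) (4,2)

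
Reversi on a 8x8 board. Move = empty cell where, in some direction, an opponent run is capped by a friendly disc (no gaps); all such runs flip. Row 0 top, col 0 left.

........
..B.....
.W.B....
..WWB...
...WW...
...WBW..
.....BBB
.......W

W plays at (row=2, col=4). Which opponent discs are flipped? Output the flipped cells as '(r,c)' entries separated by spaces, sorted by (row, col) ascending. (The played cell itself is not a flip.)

Answer: (3,4)

Derivation:
Dir NW: first cell '.' (not opp) -> no flip
Dir N: first cell '.' (not opp) -> no flip
Dir NE: first cell '.' (not opp) -> no flip
Dir W: opp run (2,3), next='.' -> no flip
Dir E: first cell '.' (not opp) -> no flip
Dir SW: first cell 'W' (not opp) -> no flip
Dir S: opp run (3,4) capped by W -> flip
Dir SE: first cell '.' (not opp) -> no flip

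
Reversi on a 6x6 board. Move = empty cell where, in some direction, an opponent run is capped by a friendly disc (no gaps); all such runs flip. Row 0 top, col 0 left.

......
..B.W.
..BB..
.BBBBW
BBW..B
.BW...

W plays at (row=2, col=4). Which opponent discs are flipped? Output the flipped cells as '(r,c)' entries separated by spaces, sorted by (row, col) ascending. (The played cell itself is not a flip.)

Dir NW: first cell '.' (not opp) -> no flip
Dir N: first cell 'W' (not opp) -> no flip
Dir NE: first cell '.' (not opp) -> no flip
Dir W: opp run (2,3) (2,2), next='.' -> no flip
Dir E: first cell '.' (not opp) -> no flip
Dir SW: opp run (3,3) capped by W -> flip
Dir S: opp run (3,4), next='.' -> no flip
Dir SE: first cell 'W' (not opp) -> no flip

Answer: (3,3)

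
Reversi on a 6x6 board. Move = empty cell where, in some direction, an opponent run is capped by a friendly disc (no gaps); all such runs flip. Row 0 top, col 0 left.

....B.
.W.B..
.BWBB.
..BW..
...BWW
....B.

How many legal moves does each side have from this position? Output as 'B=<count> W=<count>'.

-- B to move --
(0,0): no bracket -> illegal
(0,1): flips 1 -> legal
(0,2): no bracket -> illegal
(1,0): no bracket -> illegal
(1,2): flips 1 -> legal
(2,0): no bracket -> illegal
(3,1): flips 1 -> legal
(3,4): flips 2 -> legal
(3,5): no bracket -> illegal
(4,2): flips 1 -> legal
(5,3): no bracket -> illegal
(5,5): no bracket -> illegal
B mobility = 5
-- W to move --
(0,2): no bracket -> illegal
(0,3): flips 2 -> legal
(0,5): no bracket -> illegal
(1,0): no bracket -> illegal
(1,2): no bracket -> illegal
(1,4): no bracket -> illegal
(1,5): flips 1 -> legal
(2,0): flips 1 -> legal
(2,5): flips 2 -> legal
(3,0): no bracket -> illegal
(3,1): flips 2 -> legal
(3,4): no bracket -> illegal
(3,5): no bracket -> illegal
(4,1): no bracket -> illegal
(4,2): flips 2 -> legal
(5,2): no bracket -> illegal
(5,3): flips 1 -> legal
(5,5): no bracket -> illegal
W mobility = 7

Answer: B=5 W=7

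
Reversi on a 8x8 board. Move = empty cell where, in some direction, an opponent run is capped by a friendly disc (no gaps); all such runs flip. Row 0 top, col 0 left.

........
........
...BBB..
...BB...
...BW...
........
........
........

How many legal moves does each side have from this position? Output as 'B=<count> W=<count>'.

Answer: B=3 W=3

Derivation:
-- B to move --
(3,5): no bracket -> illegal
(4,5): flips 1 -> legal
(5,3): no bracket -> illegal
(5,4): flips 1 -> legal
(5,5): flips 1 -> legal
B mobility = 3
-- W to move --
(1,2): no bracket -> illegal
(1,3): no bracket -> illegal
(1,4): flips 2 -> legal
(1,5): no bracket -> illegal
(1,6): no bracket -> illegal
(2,2): flips 1 -> legal
(2,6): no bracket -> illegal
(3,2): no bracket -> illegal
(3,5): no bracket -> illegal
(3,6): no bracket -> illegal
(4,2): flips 1 -> legal
(4,5): no bracket -> illegal
(5,2): no bracket -> illegal
(5,3): no bracket -> illegal
(5,4): no bracket -> illegal
W mobility = 3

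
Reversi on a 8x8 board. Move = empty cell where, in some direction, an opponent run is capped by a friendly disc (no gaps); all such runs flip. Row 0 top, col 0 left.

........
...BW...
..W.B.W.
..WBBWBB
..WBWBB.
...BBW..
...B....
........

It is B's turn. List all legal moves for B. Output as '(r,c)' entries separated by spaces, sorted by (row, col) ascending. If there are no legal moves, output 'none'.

(0,3): no bracket -> illegal
(0,4): flips 1 -> legal
(0,5): no bracket -> illegal
(1,1): flips 1 -> legal
(1,2): no bracket -> illegal
(1,5): flips 2 -> legal
(1,6): flips 1 -> legal
(1,7): flips 3 -> legal
(2,1): flips 1 -> legal
(2,3): no bracket -> illegal
(2,5): flips 1 -> legal
(2,7): no bracket -> illegal
(3,1): flips 3 -> legal
(4,1): flips 1 -> legal
(5,1): flips 1 -> legal
(5,2): no bracket -> illegal
(5,6): flips 1 -> legal
(6,4): flips 1 -> legal
(6,5): flips 1 -> legal
(6,6): flips 2 -> legal

Answer: (0,4) (1,1) (1,5) (1,6) (1,7) (2,1) (2,5) (3,1) (4,1) (5,1) (5,6) (6,4) (6,5) (6,6)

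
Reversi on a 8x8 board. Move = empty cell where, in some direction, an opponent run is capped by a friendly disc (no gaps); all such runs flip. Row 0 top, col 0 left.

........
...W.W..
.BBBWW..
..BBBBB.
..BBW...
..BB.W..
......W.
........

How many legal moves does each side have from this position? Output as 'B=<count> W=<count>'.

Answer: B=11 W=12

Derivation:
-- B to move --
(0,2): flips 2 -> legal
(0,3): flips 1 -> legal
(0,4): flips 1 -> legal
(0,5): flips 2 -> legal
(0,6): flips 2 -> legal
(1,2): no bracket -> illegal
(1,4): flips 2 -> legal
(1,6): flips 1 -> legal
(2,6): flips 2 -> legal
(4,5): flips 1 -> legal
(4,6): no bracket -> illegal
(5,4): flips 1 -> legal
(5,6): no bracket -> illegal
(5,7): no bracket -> illegal
(6,4): no bracket -> illegal
(6,5): no bracket -> illegal
(6,7): no bracket -> illegal
(7,5): no bracket -> illegal
(7,6): no bracket -> illegal
(7,7): flips 3 -> legal
B mobility = 11
-- W to move --
(1,0): no bracket -> illegal
(1,1): flips 2 -> legal
(1,2): no bracket -> illegal
(1,4): no bracket -> illegal
(2,0): flips 3 -> legal
(2,6): flips 1 -> legal
(2,7): no bracket -> illegal
(3,0): no bracket -> illegal
(3,1): flips 1 -> legal
(3,7): no bracket -> illegal
(4,1): flips 2 -> legal
(4,5): flips 1 -> legal
(4,6): flips 1 -> legal
(4,7): flips 1 -> legal
(5,1): flips 2 -> legal
(5,4): no bracket -> illegal
(6,1): flips 3 -> legal
(6,2): flips 1 -> legal
(6,3): flips 4 -> legal
(6,4): no bracket -> illegal
W mobility = 12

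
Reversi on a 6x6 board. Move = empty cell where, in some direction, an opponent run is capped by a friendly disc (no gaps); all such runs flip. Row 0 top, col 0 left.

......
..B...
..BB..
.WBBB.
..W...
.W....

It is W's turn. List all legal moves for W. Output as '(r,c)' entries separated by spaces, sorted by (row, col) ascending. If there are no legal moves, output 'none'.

Answer: (0,2) (1,3) (2,4) (3,5)

Derivation:
(0,1): no bracket -> illegal
(0,2): flips 3 -> legal
(0,3): no bracket -> illegal
(1,1): no bracket -> illegal
(1,3): flips 1 -> legal
(1,4): no bracket -> illegal
(2,1): no bracket -> illegal
(2,4): flips 1 -> legal
(2,5): no bracket -> illegal
(3,5): flips 3 -> legal
(4,1): no bracket -> illegal
(4,3): no bracket -> illegal
(4,4): no bracket -> illegal
(4,5): no bracket -> illegal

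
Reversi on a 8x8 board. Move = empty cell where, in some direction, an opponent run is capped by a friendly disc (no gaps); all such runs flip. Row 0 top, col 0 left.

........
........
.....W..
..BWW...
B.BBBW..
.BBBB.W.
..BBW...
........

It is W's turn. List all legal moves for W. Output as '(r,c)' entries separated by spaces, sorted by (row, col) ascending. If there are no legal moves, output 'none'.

(2,1): no bracket -> illegal
(2,2): no bracket -> illegal
(2,3): no bracket -> illegal
(3,0): no bracket -> illegal
(3,1): flips 3 -> legal
(3,5): no bracket -> illegal
(4,1): flips 3 -> legal
(5,0): no bracket -> illegal
(5,5): flips 1 -> legal
(6,0): flips 2 -> legal
(6,1): flips 4 -> legal
(6,5): no bracket -> illegal
(7,1): no bracket -> illegal
(7,2): flips 2 -> legal
(7,3): flips 3 -> legal
(7,4): no bracket -> illegal

Answer: (3,1) (4,1) (5,5) (6,0) (6,1) (7,2) (7,3)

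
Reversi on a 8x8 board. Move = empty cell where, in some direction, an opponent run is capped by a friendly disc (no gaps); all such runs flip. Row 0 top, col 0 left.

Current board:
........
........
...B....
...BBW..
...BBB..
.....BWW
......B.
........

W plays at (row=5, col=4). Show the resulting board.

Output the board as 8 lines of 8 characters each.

Place W at (5,4); scan 8 dirs for brackets.
Dir NW: opp run (4,3), next='.' -> no flip
Dir N: opp run (4,4) (3,4), next='.' -> no flip
Dir NE: opp run (4,5), next='.' -> no flip
Dir W: first cell '.' (not opp) -> no flip
Dir E: opp run (5,5) capped by W -> flip
Dir SW: first cell '.' (not opp) -> no flip
Dir S: first cell '.' (not opp) -> no flip
Dir SE: first cell '.' (not opp) -> no flip
All flips: (5,5)

Answer: ........
........
...B....
...BBW..
...BBB..
....WWWW
......B.
........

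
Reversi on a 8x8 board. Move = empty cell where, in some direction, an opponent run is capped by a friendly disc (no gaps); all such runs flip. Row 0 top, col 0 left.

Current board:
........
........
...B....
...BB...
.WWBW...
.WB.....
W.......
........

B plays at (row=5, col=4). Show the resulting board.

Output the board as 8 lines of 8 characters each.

Answer: ........
........
...B....
...BB...
.WWBB...
.WB.B...
W.......
........

Derivation:
Place B at (5,4); scan 8 dirs for brackets.
Dir NW: first cell 'B' (not opp) -> no flip
Dir N: opp run (4,4) capped by B -> flip
Dir NE: first cell '.' (not opp) -> no flip
Dir W: first cell '.' (not opp) -> no flip
Dir E: first cell '.' (not opp) -> no flip
Dir SW: first cell '.' (not opp) -> no flip
Dir S: first cell '.' (not opp) -> no flip
Dir SE: first cell '.' (not opp) -> no flip
All flips: (4,4)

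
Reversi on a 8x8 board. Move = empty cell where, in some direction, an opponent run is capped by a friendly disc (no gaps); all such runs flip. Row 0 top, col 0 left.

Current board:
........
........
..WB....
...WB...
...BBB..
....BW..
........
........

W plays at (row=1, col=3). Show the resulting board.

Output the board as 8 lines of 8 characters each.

Answer: ........
...W....
..WW....
...WB...
...BBB..
....BW..
........
........

Derivation:
Place W at (1,3); scan 8 dirs for brackets.
Dir NW: first cell '.' (not opp) -> no flip
Dir N: first cell '.' (not opp) -> no flip
Dir NE: first cell '.' (not opp) -> no flip
Dir W: first cell '.' (not opp) -> no flip
Dir E: first cell '.' (not opp) -> no flip
Dir SW: first cell 'W' (not opp) -> no flip
Dir S: opp run (2,3) capped by W -> flip
Dir SE: first cell '.' (not opp) -> no flip
All flips: (2,3)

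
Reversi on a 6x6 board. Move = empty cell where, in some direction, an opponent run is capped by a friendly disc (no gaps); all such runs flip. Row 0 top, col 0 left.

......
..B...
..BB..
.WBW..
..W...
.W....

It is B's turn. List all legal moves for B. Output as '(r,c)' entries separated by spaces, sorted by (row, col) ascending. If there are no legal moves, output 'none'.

Answer: (3,0) (3,4) (4,0) (4,3) (4,4) (5,2)

Derivation:
(2,0): no bracket -> illegal
(2,1): no bracket -> illegal
(2,4): no bracket -> illegal
(3,0): flips 1 -> legal
(3,4): flips 1 -> legal
(4,0): flips 1 -> legal
(4,1): no bracket -> illegal
(4,3): flips 1 -> legal
(4,4): flips 1 -> legal
(5,0): no bracket -> illegal
(5,2): flips 1 -> legal
(5,3): no bracket -> illegal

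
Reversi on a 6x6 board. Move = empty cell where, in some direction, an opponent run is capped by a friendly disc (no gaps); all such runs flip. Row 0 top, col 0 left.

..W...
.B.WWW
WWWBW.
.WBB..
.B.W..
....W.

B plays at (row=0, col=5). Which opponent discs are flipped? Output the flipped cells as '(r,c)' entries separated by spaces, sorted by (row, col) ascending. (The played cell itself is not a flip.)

Answer: (1,4)

Derivation:
Dir NW: edge -> no flip
Dir N: edge -> no flip
Dir NE: edge -> no flip
Dir W: first cell '.' (not opp) -> no flip
Dir E: edge -> no flip
Dir SW: opp run (1,4) capped by B -> flip
Dir S: opp run (1,5), next='.' -> no flip
Dir SE: edge -> no flip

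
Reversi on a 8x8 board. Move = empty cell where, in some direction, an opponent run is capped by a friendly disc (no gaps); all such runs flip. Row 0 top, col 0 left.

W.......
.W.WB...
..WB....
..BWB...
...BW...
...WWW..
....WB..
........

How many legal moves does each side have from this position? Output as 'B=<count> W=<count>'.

-- B to move --
(0,1): no bracket -> illegal
(0,2): no bracket -> illegal
(0,3): flips 1 -> legal
(0,4): no bracket -> illegal
(1,0): no bracket -> illegal
(1,2): flips 2 -> legal
(2,0): no bracket -> illegal
(2,1): flips 1 -> legal
(2,4): no bracket -> illegal
(3,1): no bracket -> illegal
(3,5): no bracket -> illegal
(4,2): no bracket -> illegal
(4,5): flips 2 -> legal
(4,6): no bracket -> illegal
(5,2): no bracket -> illegal
(5,6): no bracket -> illegal
(6,2): no bracket -> illegal
(6,3): flips 2 -> legal
(6,6): no bracket -> illegal
(7,3): no bracket -> illegal
(7,4): flips 3 -> legal
(7,5): no bracket -> illegal
B mobility = 6
-- W to move --
(0,3): no bracket -> illegal
(0,4): no bracket -> illegal
(0,5): no bracket -> illegal
(1,2): no bracket -> illegal
(1,5): flips 1 -> legal
(2,1): flips 2 -> legal
(2,4): flips 2 -> legal
(2,5): no bracket -> illegal
(3,1): flips 1 -> legal
(3,5): flips 1 -> legal
(4,1): no bracket -> illegal
(4,2): flips 2 -> legal
(4,5): no bracket -> illegal
(5,2): no bracket -> illegal
(5,6): no bracket -> illegal
(6,6): flips 1 -> legal
(7,4): no bracket -> illegal
(7,5): flips 1 -> legal
(7,6): flips 1 -> legal
W mobility = 9

Answer: B=6 W=9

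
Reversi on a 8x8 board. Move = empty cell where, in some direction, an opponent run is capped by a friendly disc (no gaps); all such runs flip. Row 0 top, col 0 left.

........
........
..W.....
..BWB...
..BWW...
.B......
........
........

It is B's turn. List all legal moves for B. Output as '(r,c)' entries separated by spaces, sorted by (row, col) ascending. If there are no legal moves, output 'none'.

(1,1): no bracket -> illegal
(1,2): flips 1 -> legal
(1,3): no bracket -> illegal
(2,1): no bracket -> illegal
(2,3): no bracket -> illegal
(2,4): flips 1 -> legal
(3,1): no bracket -> illegal
(3,5): no bracket -> illegal
(4,5): flips 2 -> legal
(5,2): flips 1 -> legal
(5,3): no bracket -> illegal
(5,4): flips 2 -> legal
(5,5): no bracket -> illegal

Answer: (1,2) (2,4) (4,5) (5,2) (5,4)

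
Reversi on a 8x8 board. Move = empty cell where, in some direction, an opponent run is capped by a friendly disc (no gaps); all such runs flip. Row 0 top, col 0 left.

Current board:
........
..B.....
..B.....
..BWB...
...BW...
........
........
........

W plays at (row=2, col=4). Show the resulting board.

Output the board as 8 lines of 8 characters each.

Answer: ........
..B.....
..B.W...
..BWW...
...BW...
........
........
........

Derivation:
Place W at (2,4); scan 8 dirs for brackets.
Dir NW: first cell '.' (not opp) -> no flip
Dir N: first cell '.' (not opp) -> no flip
Dir NE: first cell '.' (not opp) -> no flip
Dir W: first cell '.' (not opp) -> no flip
Dir E: first cell '.' (not opp) -> no flip
Dir SW: first cell 'W' (not opp) -> no flip
Dir S: opp run (3,4) capped by W -> flip
Dir SE: first cell '.' (not opp) -> no flip
All flips: (3,4)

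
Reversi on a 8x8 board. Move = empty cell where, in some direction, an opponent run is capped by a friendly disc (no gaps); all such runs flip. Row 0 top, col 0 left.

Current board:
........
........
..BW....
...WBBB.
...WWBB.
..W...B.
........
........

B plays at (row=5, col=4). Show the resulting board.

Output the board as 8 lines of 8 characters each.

Answer: ........
........
..BW....
...WBBB.
...WBBB.
..W.B.B.
........
........

Derivation:
Place B at (5,4); scan 8 dirs for brackets.
Dir NW: opp run (4,3), next='.' -> no flip
Dir N: opp run (4,4) capped by B -> flip
Dir NE: first cell 'B' (not opp) -> no flip
Dir W: first cell '.' (not opp) -> no flip
Dir E: first cell '.' (not opp) -> no flip
Dir SW: first cell '.' (not opp) -> no flip
Dir S: first cell '.' (not opp) -> no flip
Dir SE: first cell '.' (not opp) -> no flip
All flips: (4,4)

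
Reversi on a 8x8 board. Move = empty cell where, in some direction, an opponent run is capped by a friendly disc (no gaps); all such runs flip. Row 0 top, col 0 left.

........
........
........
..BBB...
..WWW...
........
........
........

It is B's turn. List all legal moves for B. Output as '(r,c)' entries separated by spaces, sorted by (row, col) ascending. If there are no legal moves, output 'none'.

Answer: (5,1) (5,2) (5,3) (5,4) (5,5)

Derivation:
(3,1): no bracket -> illegal
(3,5): no bracket -> illegal
(4,1): no bracket -> illegal
(4,5): no bracket -> illegal
(5,1): flips 1 -> legal
(5,2): flips 2 -> legal
(5,3): flips 1 -> legal
(5,4): flips 2 -> legal
(5,5): flips 1 -> legal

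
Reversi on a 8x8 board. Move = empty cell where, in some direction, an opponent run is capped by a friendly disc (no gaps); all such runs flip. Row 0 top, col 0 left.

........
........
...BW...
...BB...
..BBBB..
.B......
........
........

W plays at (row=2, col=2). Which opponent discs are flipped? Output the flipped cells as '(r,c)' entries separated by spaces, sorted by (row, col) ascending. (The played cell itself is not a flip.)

Dir NW: first cell '.' (not opp) -> no flip
Dir N: first cell '.' (not opp) -> no flip
Dir NE: first cell '.' (not opp) -> no flip
Dir W: first cell '.' (not opp) -> no flip
Dir E: opp run (2,3) capped by W -> flip
Dir SW: first cell '.' (not opp) -> no flip
Dir S: first cell '.' (not opp) -> no flip
Dir SE: opp run (3,3) (4,4), next='.' -> no flip

Answer: (2,3)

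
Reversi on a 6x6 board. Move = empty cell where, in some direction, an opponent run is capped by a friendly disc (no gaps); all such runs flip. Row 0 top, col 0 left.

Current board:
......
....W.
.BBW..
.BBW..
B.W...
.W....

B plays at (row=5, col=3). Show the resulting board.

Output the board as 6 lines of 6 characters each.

Answer: ......
....W.
.BBW..
.BBW..
B.B...
.W.B..

Derivation:
Place B at (5,3); scan 8 dirs for brackets.
Dir NW: opp run (4,2) capped by B -> flip
Dir N: first cell '.' (not opp) -> no flip
Dir NE: first cell '.' (not opp) -> no flip
Dir W: first cell '.' (not opp) -> no flip
Dir E: first cell '.' (not opp) -> no flip
Dir SW: edge -> no flip
Dir S: edge -> no flip
Dir SE: edge -> no flip
All flips: (4,2)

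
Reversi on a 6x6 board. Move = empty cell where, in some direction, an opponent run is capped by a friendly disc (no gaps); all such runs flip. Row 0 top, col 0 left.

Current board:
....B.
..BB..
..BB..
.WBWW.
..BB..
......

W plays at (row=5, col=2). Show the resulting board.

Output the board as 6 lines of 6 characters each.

Place W at (5,2); scan 8 dirs for brackets.
Dir NW: first cell '.' (not opp) -> no flip
Dir N: opp run (4,2) (3,2) (2,2) (1,2), next='.' -> no flip
Dir NE: opp run (4,3) capped by W -> flip
Dir W: first cell '.' (not opp) -> no flip
Dir E: first cell '.' (not opp) -> no flip
Dir SW: edge -> no flip
Dir S: edge -> no flip
Dir SE: edge -> no flip
All flips: (4,3)

Answer: ....B.
..BB..
..BB..
.WBWW.
..BW..
..W...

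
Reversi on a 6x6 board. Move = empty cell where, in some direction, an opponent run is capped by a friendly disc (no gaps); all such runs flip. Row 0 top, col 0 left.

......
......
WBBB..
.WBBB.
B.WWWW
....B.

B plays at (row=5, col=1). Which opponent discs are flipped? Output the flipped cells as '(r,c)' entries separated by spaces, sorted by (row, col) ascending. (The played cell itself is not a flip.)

Dir NW: first cell 'B' (not opp) -> no flip
Dir N: first cell '.' (not opp) -> no flip
Dir NE: opp run (4,2) capped by B -> flip
Dir W: first cell '.' (not opp) -> no flip
Dir E: first cell '.' (not opp) -> no flip
Dir SW: edge -> no flip
Dir S: edge -> no flip
Dir SE: edge -> no flip

Answer: (4,2)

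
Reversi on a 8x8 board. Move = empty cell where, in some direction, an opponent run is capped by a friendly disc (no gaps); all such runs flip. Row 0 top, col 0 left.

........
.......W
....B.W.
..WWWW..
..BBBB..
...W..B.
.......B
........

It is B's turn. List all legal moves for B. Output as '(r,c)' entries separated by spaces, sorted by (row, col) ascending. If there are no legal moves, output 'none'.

Answer: (2,1) (2,2) (2,3) (2,5) (4,6) (6,2) (6,3) (6,4)

Derivation:
(0,6): no bracket -> illegal
(0,7): no bracket -> illegal
(1,5): no bracket -> illegal
(1,6): no bracket -> illegal
(2,1): flips 1 -> legal
(2,2): flips 2 -> legal
(2,3): flips 2 -> legal
(2,5): flips 2 -> legal
(2,7): no bracket -> illegal
(3,1): no bracket -> illegal
(3,6): no bracket -> illegal
(3,7): no bracket -> illegal
(4,1): no bracket -> illegal
(4,6): flips 1 -> legal
(5,2): no bracket -> illegal
(5,4): no bracket -> illegal
(6,2): flips 1 -> legal
(6,3): flips 1 -> legal
(6,4): flips 1 -> legal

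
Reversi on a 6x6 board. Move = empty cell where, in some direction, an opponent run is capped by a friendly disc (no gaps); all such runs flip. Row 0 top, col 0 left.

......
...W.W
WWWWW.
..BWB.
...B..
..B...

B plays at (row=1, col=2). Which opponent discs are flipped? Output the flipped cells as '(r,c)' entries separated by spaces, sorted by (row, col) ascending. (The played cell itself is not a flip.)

Answer: (2,2) (2,3)

Derivation:
Dir NW: first cell '.' (not opp) -> no flip
Dir N: first cell '.' (not opp) -> no flip
Dir NE: first cell '.' (not opp) -> no flip
Dir W: first cell '.' (not opp) -> no flip
Dir E: opp run (1,3), next='.' -> no flip
Dir SW: opp run (2,1), next='.' -> no flip
Dir S: opp run (2,2) capped by B -> flip
Dir SE: opp run (2,3) capped by B -> flip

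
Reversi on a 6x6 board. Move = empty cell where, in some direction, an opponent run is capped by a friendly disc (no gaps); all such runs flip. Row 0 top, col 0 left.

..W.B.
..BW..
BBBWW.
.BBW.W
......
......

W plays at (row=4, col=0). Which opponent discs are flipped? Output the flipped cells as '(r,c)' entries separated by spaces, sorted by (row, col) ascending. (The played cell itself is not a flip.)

Dir NW: edge -> no flip
Dir N: first cell '.' (not opp) -> no flip
Dir NE: opp run (3,1) (2,2) capped by W -> flip
Dir W: edge -> no flip
Dir E: first cell '.' (not opp) -> no flip
Dir SW: edge -> no flip
Dir S: first cell '.' (not opp) -> no flip
Dir SE: first cell '.' (not opp) -> no flip

Answer: (2,2) (3,1)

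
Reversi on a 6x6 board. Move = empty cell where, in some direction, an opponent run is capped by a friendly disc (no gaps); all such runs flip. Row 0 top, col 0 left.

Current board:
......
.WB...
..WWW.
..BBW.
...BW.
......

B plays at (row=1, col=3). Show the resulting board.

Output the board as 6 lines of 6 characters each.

Place B at (1,3); scan 8 dirs for brackets.
Dir NW: first cell '.' (not opp) -> no flip
Dir N: first cell '.' (not opp) -> no flip
Dir NE: first cell '.' (not opp) -> no flip
Dir W: first cell 'B' (not opp) -> no flip
Dir E: first cell '.' (not opp) -> no flip
Dir SW: opp run (2,2), next='.' -> no flip
Dir S: opp run (2,3) capped by B -> flip
Dir SE: opp run (2,4), next='.' -> no flip
All flips: (2,3)

Answer: ......
.WBB..
..WBW.
..BBW.
...BW.
......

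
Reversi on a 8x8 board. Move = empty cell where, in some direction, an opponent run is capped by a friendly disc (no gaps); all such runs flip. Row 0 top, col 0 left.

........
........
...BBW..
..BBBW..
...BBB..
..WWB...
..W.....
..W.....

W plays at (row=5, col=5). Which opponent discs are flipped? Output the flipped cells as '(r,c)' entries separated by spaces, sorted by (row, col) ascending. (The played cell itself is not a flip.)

Answer: (4,5) (5,4)

Derivation:
Dir NW: opp run (4,4) (3,3), next='.' -> no flip
Dir N: opp run (4,5) capped by W -> flip
Dir NE: first cell '.' (not opp) -> no flip
Dir W: opp run (5,4) capped by W -> flip
Dir E: first cell '.' (not opp) -> no flip
Dir SW: first cell '.' (not opp) -> no flip
Dir S: first cell '.' (not opp) -> no flip
Dir SE: first cell '.' (not opp) -> no flip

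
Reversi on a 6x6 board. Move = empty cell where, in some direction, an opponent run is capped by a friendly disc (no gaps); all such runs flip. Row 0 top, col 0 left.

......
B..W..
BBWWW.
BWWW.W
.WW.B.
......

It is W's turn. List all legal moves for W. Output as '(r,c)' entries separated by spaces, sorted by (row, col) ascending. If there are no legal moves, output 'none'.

(0,0): no bracket -> illegal
(0,1): no bracket -> illegal
(1,1): flips 1 -> legal
(1,2): no bracket -> illegal
(3,4): no bracket -> illegal
(4,0): no bracket -> illegal
(4,3): no bracket -> illegal
(4,5): no bracket -> illegal
(5,3): flips 1 -> legal
(5,4): no bracket -> illegal
(5,5): flips 1 -> legal

Answer: (1,1) (5,3) (5,5)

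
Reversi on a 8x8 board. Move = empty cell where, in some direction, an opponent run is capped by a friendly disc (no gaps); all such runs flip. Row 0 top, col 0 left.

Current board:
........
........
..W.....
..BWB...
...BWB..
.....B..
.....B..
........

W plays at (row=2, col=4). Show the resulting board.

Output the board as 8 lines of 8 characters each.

Place W at (2,4); scan 8 dirs for brackets.
Dir NW: first cell '.' (not opp) -> no flip
Dir N: first cell '.' (not opp) -> no flip
Dir NE: first cell '.' (not opp) -> no flip
Dir W: first cell '.' (not opp) -> no flip
Dir E: first cell '.' (not opp) -> no flip
Dir SW: first cell 'W' (not opp) -> no flip
Dir S: opp run (3,4) capped by W -> flip
Dir SE: first cell '.' (not opp) -> no flip
All flips: (3,4)

Answer: ........
........
..W.W...
..BWW...
...BWB..
.....B..
.....B..
........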